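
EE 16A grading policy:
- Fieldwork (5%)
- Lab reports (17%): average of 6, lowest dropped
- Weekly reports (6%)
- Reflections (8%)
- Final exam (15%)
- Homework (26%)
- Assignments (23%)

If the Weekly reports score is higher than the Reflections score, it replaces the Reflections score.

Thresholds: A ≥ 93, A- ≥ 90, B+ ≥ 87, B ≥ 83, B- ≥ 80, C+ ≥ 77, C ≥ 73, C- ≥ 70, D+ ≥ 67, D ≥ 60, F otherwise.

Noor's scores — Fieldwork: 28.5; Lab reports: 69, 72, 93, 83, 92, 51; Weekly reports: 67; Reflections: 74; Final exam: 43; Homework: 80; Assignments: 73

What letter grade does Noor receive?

D+

Lab reports: drop 51 → average of remaining 5 = 409/5 = 81.8
Weekly reports (67) ≤ Reflections (74), so Reflections stays at 74.
Weighted total:
  Fieldwork 28.5 × 0.05 = 1.425
  Lab reports 81.8 × 0.17 = 13.906
  Weekly reports 67 × 0.06 = 4.02
  Reflections 74 × 0.08 = 5.92
  Final exam 43 × 0.15 = 6.45
  Homework 80 × 0.26 = 20.8
  Assignments 73 × 0.23 = 16.79
Sum = 69.311
69.311 is ≥ 67 and < 70 → D+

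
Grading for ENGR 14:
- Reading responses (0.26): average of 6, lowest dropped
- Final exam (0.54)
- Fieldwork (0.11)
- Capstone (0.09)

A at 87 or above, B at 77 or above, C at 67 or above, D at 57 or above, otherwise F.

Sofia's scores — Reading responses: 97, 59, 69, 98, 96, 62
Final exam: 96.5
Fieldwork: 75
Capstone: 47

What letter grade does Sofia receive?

Reading responses: drop 59 → average of remaining 5 = 422/5 = 84.4
Weighted total:
  Reading responses 84.4 × 0.26 = 21.944
  Final exam 96.5 × 0.54 = 52.11
  Fieldwork 75 × 0.11 = 8.25
  Capstone 47 × 0.09 = 4.23
Sum = 86.534
86.534 is ≥ 77 and < 87 → B

B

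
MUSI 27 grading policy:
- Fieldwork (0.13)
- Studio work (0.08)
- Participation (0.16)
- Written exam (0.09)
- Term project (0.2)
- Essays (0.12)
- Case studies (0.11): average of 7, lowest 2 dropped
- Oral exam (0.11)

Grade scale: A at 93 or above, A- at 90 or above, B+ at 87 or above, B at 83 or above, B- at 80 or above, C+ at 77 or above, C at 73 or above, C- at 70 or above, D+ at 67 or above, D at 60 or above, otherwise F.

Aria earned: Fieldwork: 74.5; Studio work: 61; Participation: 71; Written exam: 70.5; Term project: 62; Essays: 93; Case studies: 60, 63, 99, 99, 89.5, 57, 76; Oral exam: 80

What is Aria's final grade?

C

Case studies: drop 57, 60 → average of remaining 5 = 426.5/5 = 85.3
Weighted total:
  Fieldwork 74.5 × 0.13 = 9.685
  Studio work 61 × 0.08 = 4.88
  Participation 71 × 0.16 = 11.36
  Written exam 70.5 × 0.09 = 6.345
  Term project 62 × 0.2 = 12.4
  Essays 93 × 0.12 = 11.16
  Case studies 85.3 × 0.11 = 9.383
  Oral exam 80 × 0.11 = 8.8
Sum = 74.013
74.013 is ≥ 73 and < 77 → C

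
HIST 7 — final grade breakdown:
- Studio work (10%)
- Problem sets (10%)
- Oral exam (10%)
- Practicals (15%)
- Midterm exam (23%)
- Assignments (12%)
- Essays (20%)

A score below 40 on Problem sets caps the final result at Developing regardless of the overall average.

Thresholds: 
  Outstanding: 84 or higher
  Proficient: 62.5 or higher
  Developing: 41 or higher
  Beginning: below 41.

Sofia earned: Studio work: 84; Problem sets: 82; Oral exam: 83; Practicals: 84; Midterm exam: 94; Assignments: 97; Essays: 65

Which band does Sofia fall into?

Proficient

Problem sets score 82 ≥ 40: minimum met.
Weighted total:
  Studio work 84 × 0.1 = 8.4
  Problem sets 82 × 0.1 = 8.2
  Oral exam 83 × 0.1 = 8.3
  Practicals 84 × 0.15 = 12.6
  Midterm exam 94 × 0.23 = 21.62
  Assignments 97 × 0.12 = 11.64
  Essays 65 × 0.2 = 13
Sum = 83.76
83.76 is ≥ 62.5 and < 84 → Proficient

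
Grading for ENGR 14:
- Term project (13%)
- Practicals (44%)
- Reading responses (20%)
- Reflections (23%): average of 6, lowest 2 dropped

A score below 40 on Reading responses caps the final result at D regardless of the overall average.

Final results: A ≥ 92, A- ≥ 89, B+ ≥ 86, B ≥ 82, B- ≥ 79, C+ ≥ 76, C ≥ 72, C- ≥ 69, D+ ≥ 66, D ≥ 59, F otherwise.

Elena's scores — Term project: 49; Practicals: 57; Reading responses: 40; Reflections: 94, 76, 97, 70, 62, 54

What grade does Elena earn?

F

Reflections: drop 54, 62 → average of remaining 4 = 337/4 = 84.25
Reading responses score 40 ≥ 40: minimum met.
Weighted total:
  Term project 49 × 0.13 = 6.37
  Practicals 57 × 0.44 = 25.08
  Reading responses 40 × 0.2 = 8
  Reflections 84.25 × 0.23 = 19.3775
Sum = 58.8275
58.8275 < 59 → F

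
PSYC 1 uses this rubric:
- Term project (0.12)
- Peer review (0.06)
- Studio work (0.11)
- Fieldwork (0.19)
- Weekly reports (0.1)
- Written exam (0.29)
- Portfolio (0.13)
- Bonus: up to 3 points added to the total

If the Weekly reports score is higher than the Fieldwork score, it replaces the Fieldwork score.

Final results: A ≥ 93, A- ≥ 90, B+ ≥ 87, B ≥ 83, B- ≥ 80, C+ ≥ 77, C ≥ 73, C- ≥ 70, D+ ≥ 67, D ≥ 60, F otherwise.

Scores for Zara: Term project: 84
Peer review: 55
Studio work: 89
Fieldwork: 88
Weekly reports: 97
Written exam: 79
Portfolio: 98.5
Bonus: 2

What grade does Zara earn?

Weekly reports (97) > Fieldwork (88), so Fieldwork counts as 97.
Weighted total:
  Term project 84 × 0.12 = 10.08
  Peer review 55 × 0.06 = 3.3
  Studio work 89 × 0.11 = 9.79
  Fieldwork 97 × 0.19 = 18.43
  Weekly reports 97 × 0.1 = 9.7
  Written exam 79 × 0.29 = 22.91
  Portfolio 98.5 × 0.13 = 12.805
Sum = 87.015
Bonus: 87.015 + 2 = 89.015
89.015 is ≥ 87 and < 90 → B+

B+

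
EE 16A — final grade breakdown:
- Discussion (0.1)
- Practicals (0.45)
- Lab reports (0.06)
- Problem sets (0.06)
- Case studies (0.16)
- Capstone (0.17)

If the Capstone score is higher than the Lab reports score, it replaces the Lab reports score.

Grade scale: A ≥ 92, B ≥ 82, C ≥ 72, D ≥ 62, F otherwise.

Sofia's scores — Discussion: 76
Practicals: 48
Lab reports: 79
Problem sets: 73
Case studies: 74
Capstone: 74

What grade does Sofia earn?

D

Capstone (74) ≤ Lab reports (79), so Lab reports stays at 79.
Weighted total:
  Discussion 76 × 0.1 = 7.6
  Practicals 48 × 0.45 = 21.6
  Lab reports 79 × 0.06 = 4.74
  Problem sets 73 × 0.06 = 4.38
  Case studies 74 × 0.16 = 11.84
  Capstone 74 × 0.17 = 12.58
Sum = 62.74
62.74 is ≥ 62 and < 72 → D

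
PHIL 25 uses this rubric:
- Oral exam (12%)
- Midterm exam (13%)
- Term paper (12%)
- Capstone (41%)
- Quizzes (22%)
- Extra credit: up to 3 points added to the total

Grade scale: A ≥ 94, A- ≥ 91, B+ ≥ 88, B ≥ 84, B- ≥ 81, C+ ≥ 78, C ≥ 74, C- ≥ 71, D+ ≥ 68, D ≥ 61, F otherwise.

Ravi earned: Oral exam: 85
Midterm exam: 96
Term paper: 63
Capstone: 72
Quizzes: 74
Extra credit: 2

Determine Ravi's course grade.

C+

Weighted total:
  Oral exam 85 × 0.12 = 10.2
  Midterm exam 96 × 0.13 = 12.48
  Term paper 63 × 0.12 = 7.56
  Capstone 72 × 0.41 = 29.52
  Quizzes 74 × 0.22 = 16.28
Sum = 76.04
Extra credit: 76.04 + 2 = 78.04
78.04 is ≥ 78 and < 81 → C+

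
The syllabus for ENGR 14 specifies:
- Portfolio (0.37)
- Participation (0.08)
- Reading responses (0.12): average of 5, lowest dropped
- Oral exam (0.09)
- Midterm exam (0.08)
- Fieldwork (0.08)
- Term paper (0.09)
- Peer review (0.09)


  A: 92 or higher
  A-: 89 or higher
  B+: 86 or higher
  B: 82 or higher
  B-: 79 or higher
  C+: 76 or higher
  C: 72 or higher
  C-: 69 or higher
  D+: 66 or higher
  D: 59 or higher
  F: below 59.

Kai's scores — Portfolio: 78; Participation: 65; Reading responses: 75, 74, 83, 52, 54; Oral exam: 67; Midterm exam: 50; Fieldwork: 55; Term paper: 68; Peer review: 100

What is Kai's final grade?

Reading responses: drop 52 → average of remaining 4 = 286/4 = 71.5
Weighted total:
  Portfolio 78 × 0.37 = 28.86
  Participation 65 × 0.08 = 5.2
  Reading responses 71.5 × 0.12 = 8.58
  Oral exam 67 × 0.09 = 6.03
  Midterm exam 50 × 0.08 = 4
  Fieldwork 55 × 0.08 = 4.4
  Term paper 68 × 0.09 = 6.12
  Peer review 100 × 0.09 = 9
Sum = 72.19
72.19 is ≥ 72 and < 76 → C

C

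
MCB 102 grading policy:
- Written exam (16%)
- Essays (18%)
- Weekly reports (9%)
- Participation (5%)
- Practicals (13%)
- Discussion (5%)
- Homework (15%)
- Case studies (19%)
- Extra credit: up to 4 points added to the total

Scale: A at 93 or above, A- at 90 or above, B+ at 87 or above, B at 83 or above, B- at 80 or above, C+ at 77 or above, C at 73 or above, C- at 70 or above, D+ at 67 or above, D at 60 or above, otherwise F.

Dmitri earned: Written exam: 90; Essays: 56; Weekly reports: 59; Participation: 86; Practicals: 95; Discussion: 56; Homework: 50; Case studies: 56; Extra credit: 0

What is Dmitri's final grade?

D+

Weighted total:
  Written exam 90 × 0.16 = 14.4
  Essays 56 × 0.18 = 10.08
  Weekly reports 59 × 0.09 = 5.31
  Participation 86 × 0.05 = 4.3
  Practicals 95 × 0.13 = 12.35
  Discussion 56 × 0.05 = 2.8
  Homework 50 × 0.15 = 7.5
  Case studies 56 × 0.19 = 10.64
Sum = 67.38
Extra credit: 67.38 + 0 = 67.38
67.38 is ≥ 67 and < 70 → D+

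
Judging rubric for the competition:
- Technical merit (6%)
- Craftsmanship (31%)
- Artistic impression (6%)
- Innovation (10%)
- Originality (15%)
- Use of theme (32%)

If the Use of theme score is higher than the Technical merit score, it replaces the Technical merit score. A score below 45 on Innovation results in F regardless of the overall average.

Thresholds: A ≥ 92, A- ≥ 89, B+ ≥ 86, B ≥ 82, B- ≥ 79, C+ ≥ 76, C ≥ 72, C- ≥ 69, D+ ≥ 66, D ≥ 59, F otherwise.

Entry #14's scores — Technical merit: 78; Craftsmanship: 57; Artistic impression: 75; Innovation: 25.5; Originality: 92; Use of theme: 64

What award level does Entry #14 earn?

F

Use of theme (64) ≤ Technical merit (78), so Technical merit stays at 78.
Innovation score 25.5 < 45: minimum not met.
Weighted total:
  Technical merit 78 × 0.06 = 4.68
  Craftsmanship 57 × 0.31 = 17.67
  Artistic impression 75 × 0.06 = 4.5
  Innovation 25.5 × 0.1 = 2.55
  Originality 92 × 0.15 = 13.8
  Use of theme 64 × 0.32 = 20.48
Sum = 63.68
Because the Innovation minimum was not met, the result is F.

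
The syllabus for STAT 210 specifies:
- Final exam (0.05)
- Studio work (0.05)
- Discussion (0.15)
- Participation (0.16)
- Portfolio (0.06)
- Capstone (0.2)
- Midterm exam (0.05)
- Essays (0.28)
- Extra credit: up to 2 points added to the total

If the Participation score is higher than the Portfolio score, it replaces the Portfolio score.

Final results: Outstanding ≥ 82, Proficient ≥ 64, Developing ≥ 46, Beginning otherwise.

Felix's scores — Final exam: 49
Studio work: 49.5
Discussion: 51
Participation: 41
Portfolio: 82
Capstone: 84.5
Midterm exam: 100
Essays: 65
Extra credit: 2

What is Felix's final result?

Participation (41) ≤ Portfolio (82), so Portfolio stays at 82.
Weighted total:
  Final exam 49 × 0.05 = 2.45
  Studio work 49.5 × 0.05 = 2.475
  Discussion 51 × 0.15 = 7.65
  Participation 41 × 0.16 = 6.56
  Portfolio 82 × 0.06 = 4.92
  Capstone 84.5 × 0.2 = 16.9
  Midterm exam 100 × 0.05 = 5
  Essays 65 × 0.28 = 18.2
Sum = 64.155
Extra credit: 64.155 + 2 = 66.155
66.155 is ≥ 64 and < 82 → Proficient

Proficient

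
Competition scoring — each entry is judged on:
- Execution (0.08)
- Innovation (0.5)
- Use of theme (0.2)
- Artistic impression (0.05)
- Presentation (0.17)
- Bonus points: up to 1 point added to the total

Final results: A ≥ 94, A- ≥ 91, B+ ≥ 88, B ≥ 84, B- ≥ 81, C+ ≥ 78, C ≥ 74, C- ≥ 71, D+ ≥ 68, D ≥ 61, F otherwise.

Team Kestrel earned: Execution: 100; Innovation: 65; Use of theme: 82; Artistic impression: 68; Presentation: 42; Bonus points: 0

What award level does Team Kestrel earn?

D

Weighted total:
  Execution 100 × 0.08 = 8
  Innovation 65 × 0.5 = 32.5
  Use of theme 82 × 0.2 = 16.4
  Artistic impression 68 × 0.05 = 3.4
  Presentation 42 × 0.17 = 7.14
Sum = 67.44
Bonus points: 67.44 + 0 = 67.44
67.44 is ≥ 61 and < 68 → D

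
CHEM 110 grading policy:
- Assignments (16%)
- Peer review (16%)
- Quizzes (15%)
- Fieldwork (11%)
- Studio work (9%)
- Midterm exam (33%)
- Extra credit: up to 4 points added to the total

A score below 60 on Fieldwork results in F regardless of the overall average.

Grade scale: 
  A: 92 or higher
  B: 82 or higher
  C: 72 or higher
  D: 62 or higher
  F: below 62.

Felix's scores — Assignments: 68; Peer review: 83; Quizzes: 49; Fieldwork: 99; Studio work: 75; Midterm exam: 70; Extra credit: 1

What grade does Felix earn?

C

Fieldwork score 99 ≥ 60: minimum met.
Weighted total:
  Assignments 68 × 0.16 = 10.88
  Peer review 83 × 0.16 = 13.28
  Quizzes 49 × 0.15 = 7.35
  Fieldwork 99 × 0.11 = 10.89
  Studio work 75 × 0.09 = 6.75
  Midterm exam 70 × 0.33 = 23.1
Sum = 72.25
Extra credit: 72.25 + 1 = 73.25
73.25 is ≥ 72 and < 82 → C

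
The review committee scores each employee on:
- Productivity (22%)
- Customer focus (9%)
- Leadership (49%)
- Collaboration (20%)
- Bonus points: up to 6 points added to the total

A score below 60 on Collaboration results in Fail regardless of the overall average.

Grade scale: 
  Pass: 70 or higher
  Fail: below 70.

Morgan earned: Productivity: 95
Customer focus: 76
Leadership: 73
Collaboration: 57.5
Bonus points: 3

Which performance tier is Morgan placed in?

Collaboration score 57.5 < 60: minimum not met.
Weighted total:
  Productivity 95 × 0.22 = 20.9
  Customer focus 76 × 0.09 = 6.84
  Leadership 73 × 0.49 = 35.77
  Collaboration 57.5 × 0.2 = 11.5
Sum = 75.01
Bonus points: 75.01 + 3 = 78.01
Because the Collaboration minimum was not met, the result is Fail.

Fail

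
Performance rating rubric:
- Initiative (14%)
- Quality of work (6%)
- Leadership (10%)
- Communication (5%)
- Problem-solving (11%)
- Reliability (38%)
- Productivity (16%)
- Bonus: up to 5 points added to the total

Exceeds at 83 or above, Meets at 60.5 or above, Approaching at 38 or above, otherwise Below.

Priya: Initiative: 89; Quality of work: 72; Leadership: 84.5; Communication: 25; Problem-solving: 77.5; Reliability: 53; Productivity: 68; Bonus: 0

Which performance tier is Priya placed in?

Meets

Weighted total:
  Initiative 89 × 0.14 = 12.46
  Quality of work 72 × 0.06 = 4.32
  Leadership 84.5 × 0.1 = 8.45
  Communication 25 × 0.05 = 1.25
  Problem-solving 77.5 × 0.11 = 8.525
  Reliability 53 × 0.38 = 20.14
  Productivity 68 × 0.16 = 10.88
Sum = 66.025
Bonus: 66.025 + 0 = 66.025
66.025 is ≥ 60.5 and < 83 → Meets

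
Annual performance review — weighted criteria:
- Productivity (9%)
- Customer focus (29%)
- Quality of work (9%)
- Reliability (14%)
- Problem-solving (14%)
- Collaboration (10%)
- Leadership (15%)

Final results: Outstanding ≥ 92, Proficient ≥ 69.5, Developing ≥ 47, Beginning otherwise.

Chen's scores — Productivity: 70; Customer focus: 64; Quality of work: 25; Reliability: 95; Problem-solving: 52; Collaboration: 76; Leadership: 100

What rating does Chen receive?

Weighted total:
  Productivity 70 × 0.09 = 6.3
  Customer focus 64 × 0.29 = 18.56
  Quality of work 25 × 0.09 = 2.25
  Reliability 95 × 0.14 = 13.3
  Problem-solving 52 × 0.14 = 7.28
  Collaboration 76 × 0.1 = 7.6
  Leadership 100 × 0.15 = 15
Sum = 70.29
70.29 is ≥ 69.5 and < 92 → Proficient

Proficient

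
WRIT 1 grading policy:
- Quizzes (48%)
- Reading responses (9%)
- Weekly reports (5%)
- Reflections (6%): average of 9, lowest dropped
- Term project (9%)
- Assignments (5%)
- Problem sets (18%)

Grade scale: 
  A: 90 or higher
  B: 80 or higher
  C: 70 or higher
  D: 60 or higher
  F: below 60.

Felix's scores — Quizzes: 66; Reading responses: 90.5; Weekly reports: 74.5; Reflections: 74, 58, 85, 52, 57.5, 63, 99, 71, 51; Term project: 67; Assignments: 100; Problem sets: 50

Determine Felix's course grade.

Reflections: drop 51 → average of remaining 8 = 559.5/8 = 69.9375
Weighted total:
  Quizzes 66 × 0.48 = 31.68
  Reading responses 90.5 × 0.09 = 8.145
  Weekly reports 74.5 × 0.05 = 3.725
  Reflections 69.9375 × 0.06 = 4.19625
  Term project 67 × 0.09 = 6.03
  Assignments 100 × 0.05 = 5
  Problem sets 50 × 0.18 = 9
Sum = 67.77625
67.77625 is ≥ 60 and < 70 → D

D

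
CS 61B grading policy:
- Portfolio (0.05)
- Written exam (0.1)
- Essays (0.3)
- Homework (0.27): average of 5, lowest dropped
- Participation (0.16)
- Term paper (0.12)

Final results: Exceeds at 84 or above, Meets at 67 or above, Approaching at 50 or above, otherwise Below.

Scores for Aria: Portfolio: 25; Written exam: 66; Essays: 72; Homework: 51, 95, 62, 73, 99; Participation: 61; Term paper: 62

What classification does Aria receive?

Homework: drop 51 → average of remaining 4 = 329/4 = 82.25
Weighted total:
  Portfolio 25 × 0.05 = 1.25
  Written exam 66 × 0.1 = 6.6
  Essays 72 × 0.3 = 21.6
  Homework 82.25 × 0.27 = 22.2075
  Participation 61 × 0.16 = 9.76
  Term paper 62 × 0.12 = 7.44
Sum = 68.8575
68.8575 is ≥ 67 and < 84 → Meets

Meets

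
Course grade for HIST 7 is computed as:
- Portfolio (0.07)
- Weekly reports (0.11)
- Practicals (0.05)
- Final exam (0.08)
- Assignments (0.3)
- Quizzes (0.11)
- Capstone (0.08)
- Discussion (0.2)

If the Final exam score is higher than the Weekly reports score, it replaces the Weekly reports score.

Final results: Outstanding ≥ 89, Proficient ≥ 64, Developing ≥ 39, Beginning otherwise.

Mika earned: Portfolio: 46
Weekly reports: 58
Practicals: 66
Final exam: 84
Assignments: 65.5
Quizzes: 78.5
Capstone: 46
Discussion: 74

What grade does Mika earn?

Proficient

Final exam (84) > Weekly reports (58), so Weekly reports counts as 84.
Weighted total:
  Portfolio 46 × 0.07 = 3.22
  Weekly reports 84 × 0.11 = 9.24
  Practicals 66 × 0.05 = 3.3
  Final exam 84 × 0.08 = 6.72
  Assignments 65.5 × 0.3 = 19.65
  Quizzes 78.5 × 0.11 = 8.635
  Capstone 46 × 0.08 = 3.68
  Discussion 74 × 0.2 = 14.8
Sum = 69.245
69.245 is ≥ 64 and < 89 → Proficient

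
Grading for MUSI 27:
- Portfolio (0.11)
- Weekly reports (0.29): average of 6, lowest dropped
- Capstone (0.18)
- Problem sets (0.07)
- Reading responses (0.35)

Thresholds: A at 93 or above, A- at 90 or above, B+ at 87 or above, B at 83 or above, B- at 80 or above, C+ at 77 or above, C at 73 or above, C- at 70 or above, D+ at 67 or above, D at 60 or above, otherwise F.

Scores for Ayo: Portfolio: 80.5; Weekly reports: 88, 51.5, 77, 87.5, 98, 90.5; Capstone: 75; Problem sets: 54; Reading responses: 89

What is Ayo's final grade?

Weekly reports: drop 51.5 → average of remaining 5 = 441/5 = 88.2
Weighted total:
  Portfolio 80.5 × 0.11 = 8.855
  Weekly reports 88.2 × 0.29 = 25.578
  Capstone 75 × 0.18 = 13.5
  Problem sets 54 × 0.07 = 3.78
  Reading responses 89 × 0.35 = 31.15
Sum = 82.863
82.863 is ≥ 80 and < 83 → B-

B-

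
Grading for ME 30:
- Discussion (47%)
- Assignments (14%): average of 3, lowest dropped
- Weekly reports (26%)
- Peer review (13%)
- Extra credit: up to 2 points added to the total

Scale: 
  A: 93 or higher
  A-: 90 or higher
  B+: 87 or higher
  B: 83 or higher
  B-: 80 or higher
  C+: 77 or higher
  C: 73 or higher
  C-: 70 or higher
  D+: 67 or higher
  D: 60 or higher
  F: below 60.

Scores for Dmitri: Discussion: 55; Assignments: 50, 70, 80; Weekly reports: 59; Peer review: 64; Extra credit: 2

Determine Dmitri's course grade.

D

Assignments: drop 50 → average of remaining 2 = 150/2 = 75
Weighted total:
  Discussion 55 × 0.47 = 25.85
  Assignments 75 × 0.14 = 10.5
  Weekly reports 59 × 0.26 = 15.34
  Peer review 64 × 0.13 = 8.32
Sum = 60.01
Extra credit: 60.01 + 2 = 62.01
62.01 is ≥ 60 and < 67 → D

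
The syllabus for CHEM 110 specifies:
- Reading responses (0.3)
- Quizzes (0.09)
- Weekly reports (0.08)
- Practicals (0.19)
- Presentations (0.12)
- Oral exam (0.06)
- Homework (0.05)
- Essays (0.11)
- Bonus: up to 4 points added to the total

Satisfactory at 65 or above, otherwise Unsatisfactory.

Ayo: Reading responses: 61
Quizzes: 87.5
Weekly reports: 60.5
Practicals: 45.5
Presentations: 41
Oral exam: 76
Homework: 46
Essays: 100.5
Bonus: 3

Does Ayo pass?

Weighted total:
  Reading responses 61 × 0.3 = 18.3
  Quizzes 87.5 × 0.09 = 7.875
  Weekly reports 60.5 × 0.08 = 4.84
  Practicals 45.5 × 0.19 = 8.645
  Presentations 41 × 0.12 = 4.92
  Oral exam 76 × 0.06 = 4.56
  Homework 46 × 0.05 = 2.3
  Essays 100.5 × 0.11 = 11.055
Sum = 62.495
Bonus: 62.495 + 3 = 65.495
65.495 ≥ 65 → Satisfactory

Satisfactory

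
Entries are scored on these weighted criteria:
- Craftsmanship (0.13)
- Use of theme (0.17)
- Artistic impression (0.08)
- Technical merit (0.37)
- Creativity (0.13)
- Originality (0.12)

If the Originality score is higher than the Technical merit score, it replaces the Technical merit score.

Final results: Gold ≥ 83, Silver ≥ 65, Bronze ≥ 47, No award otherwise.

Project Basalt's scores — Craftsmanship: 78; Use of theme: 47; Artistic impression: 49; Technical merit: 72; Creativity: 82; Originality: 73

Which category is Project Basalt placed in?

Originality (73) > Technical merit (72), so Technical merit counts as 73.
Weighted total:
  Craftsmanship 78 × 0.13 = 10.14
  Use of theme 47 × 0.17 = 7.99
  Artistic impression 49 × 0.08 = 3.92
  Technical merit 73 × 0.37 = 27.01
  Creativity 82 × 0.13 = 10.66
  Originality 73 × 0.12 = 8.76
Sum = 68.48
68.48 is ≥ 65 and < 83 → Silver

Silver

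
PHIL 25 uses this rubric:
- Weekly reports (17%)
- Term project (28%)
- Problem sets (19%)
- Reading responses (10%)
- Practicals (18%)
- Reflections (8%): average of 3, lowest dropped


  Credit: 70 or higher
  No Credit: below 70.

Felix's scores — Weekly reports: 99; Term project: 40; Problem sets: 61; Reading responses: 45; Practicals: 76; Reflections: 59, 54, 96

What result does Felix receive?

No Credit

Reflections: drop 54 → average of remaining 2 = 155/2 = 77.5
Weighted total:
  Weekly reports 99 × 0.17 = 16.83
  Term project 40 × 0.28 = 11.2
  Problem sets 61 × 0.19 = 11.59
  Reading responses 45 × 0.1 = 4.5
  Practicals 76 × 0.18 = 13.68
  Reflections 77.5 × 0.08 = 6.2
Sum = 64
64 < 70 → No Credit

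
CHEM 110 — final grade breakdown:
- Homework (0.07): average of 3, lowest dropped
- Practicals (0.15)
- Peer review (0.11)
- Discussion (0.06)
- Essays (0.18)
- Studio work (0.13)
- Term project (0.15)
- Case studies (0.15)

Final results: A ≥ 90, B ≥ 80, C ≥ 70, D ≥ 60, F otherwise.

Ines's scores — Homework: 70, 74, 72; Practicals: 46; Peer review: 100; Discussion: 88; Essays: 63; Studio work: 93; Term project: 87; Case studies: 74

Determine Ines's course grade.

Homework: drop 70 → average of remaining 2 = 146/2 = 73
Weighted total:
  Homework 73 × 0.07 = 5.11
  Practicals 46 × 0.15 = 6.9
  Peer review 100 × 0.11 = 11
  Discussion 88 × 0.06 = 5.28
  Essays 63 × 0.18 = 11.34
  Studio work 93 × 0.13 = 12.09
  Term project 87 × 0.15 = 13.05
  Case studies 74 × 0.15 = 11.1
Sum = 75.87
75.87 is ≥ 70 and < 80 → C

C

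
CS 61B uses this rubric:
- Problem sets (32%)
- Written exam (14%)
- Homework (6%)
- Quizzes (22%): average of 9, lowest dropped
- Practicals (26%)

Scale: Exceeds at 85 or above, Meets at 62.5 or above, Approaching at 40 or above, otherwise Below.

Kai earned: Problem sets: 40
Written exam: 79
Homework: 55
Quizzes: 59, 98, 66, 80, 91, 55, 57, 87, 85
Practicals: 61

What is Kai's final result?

Quizzes: drop 55 → average of remaining 8 = 623/8 = 77.875
Weighted total:
  Problem sets 40 × 0.32 = 12.8
  Written exam 79 × 0.14 = 11.06
  Homework 55 × 0.06 = 3.3
  Quizzes 77.875 × 0.22 = 17.1325
  Practicals 61 × 0.26 = 15.86
Sum = 60.1525
60.1525 is ≥ 40 and < 62.5 → Approaching

Approaching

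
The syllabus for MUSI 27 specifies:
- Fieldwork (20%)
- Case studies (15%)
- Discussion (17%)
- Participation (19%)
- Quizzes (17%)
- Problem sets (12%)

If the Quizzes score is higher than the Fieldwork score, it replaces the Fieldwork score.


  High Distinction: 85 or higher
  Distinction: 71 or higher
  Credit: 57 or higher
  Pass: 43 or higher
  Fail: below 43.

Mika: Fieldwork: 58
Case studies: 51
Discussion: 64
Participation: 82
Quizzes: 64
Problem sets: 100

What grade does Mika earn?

Credit

Quizzes (64) > Fieldwork (58), so Fieldwork counts as 64.
Weighted total:
  Fieldwork 64 × 0.2 = 12.8
  Case studies 51 × 0.15 = 7.65
  Discussion 64 × 0.17 = 10.88
  Participation 82 × 0.19 = 15.58
  Quizzes 64 × 0.17 = 10.88
  Problem sets 100 × 0.12 = 12
Sum = 69.79
69.79 is ≥ 57 and < 71 → Credit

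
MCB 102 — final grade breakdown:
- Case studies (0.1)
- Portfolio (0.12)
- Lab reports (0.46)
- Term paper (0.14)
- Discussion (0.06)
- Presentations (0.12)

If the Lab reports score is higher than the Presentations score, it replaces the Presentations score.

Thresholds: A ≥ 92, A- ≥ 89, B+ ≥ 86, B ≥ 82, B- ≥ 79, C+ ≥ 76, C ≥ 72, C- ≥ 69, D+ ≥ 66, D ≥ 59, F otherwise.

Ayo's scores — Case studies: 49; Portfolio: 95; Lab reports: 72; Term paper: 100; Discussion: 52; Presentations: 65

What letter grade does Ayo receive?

C

Lab reports (72) > Presentations (65), so Presentations counts as 72.
Weighted total:
  Case studies 49 × 0.1 = 4.9
  Portfolio 95 × 0.12 = 11.4
  Lab reports 72 × 0.46 = 33.12
  Term paper 100 × 0.14 = 14
  Discussion 52 × 0.06 = 3.12
  Presentations 72 × 0.12 = 8.64
Sum = 75.18
75.18 is ≥ 72 and < 76 → C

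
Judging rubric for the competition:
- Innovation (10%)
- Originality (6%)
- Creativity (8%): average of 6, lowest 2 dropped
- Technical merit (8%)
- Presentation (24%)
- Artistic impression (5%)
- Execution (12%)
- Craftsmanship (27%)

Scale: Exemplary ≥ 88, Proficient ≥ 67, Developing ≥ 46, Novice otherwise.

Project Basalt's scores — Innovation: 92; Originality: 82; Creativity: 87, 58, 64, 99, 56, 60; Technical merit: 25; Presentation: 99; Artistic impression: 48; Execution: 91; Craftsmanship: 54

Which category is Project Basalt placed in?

Creativity: drop 56, 58 → average of remaining 4 = 310/4 = 77.5
Weighted total:
  Innovation 92 × 0.1 = 9.2
  Originality 82 × 0.06 = 4.92
  Creativity 77.5 × 0.08 = 6.2
  Technical merit 25 × 0.08 = 2
  Presentation 99 × 0.24 = 23.76
  Artistic impression 48 × 0.05 = 2.4
  Execution 91 × 0.12 = 10.92
  Craftsmanship 54 × 0.27 = 14.58
Sum = 73.98
73.98 is ≥ 67 and < 88 → Proficient

Proficient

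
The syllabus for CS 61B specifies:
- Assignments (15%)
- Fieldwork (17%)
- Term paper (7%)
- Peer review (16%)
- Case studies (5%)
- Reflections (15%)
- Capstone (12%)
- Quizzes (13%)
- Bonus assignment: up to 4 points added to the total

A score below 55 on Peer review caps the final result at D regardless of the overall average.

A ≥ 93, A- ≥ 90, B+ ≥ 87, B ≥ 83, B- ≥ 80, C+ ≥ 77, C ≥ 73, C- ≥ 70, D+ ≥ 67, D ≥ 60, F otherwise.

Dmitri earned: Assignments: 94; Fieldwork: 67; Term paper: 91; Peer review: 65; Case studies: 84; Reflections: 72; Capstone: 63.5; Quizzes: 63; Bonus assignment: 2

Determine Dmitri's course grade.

C

Peer review score 65 ≥ 55: minimum met.
Weighted total:
  Assignments 94 × 0.15 = 14.1
  Fieldwork 67 × 0.17 = 11.39
  Term paper 91 × 0.07 = 6.37
  Peer review 65 × 0.16 = 10.4
  Case studies 84 × 0.05 = 4.2
  Reflections 72 × 0.15 = 10.8
  Capstone 63.5 × 0.12 = 7.62
  Quizzes 63 × 0.13 = 8.19
Sum = 73.07
Bonus assignment: 73.07 + 2 = 75.07
75.07 is ≥ 73 and < 77 → C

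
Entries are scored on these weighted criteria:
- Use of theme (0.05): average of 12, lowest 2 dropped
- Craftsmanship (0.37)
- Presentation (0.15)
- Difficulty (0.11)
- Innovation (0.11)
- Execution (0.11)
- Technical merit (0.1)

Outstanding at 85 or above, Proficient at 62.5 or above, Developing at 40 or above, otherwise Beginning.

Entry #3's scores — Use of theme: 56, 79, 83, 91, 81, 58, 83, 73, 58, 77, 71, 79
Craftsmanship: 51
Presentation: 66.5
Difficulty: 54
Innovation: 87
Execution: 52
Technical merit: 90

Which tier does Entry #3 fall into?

Proficient

Use of theme: drop 56, 58 → average of remaining 10 = 775/10 = 77.5
Weighted total:
  Use of theme 77.5 × 0.05 = 3.875
  Craftsmanship 51 × 0.37 = 18.87
  Presentation 66.5 × 0.15 = 9.975
  Difficulty 54 × 0.11 = 5.94
  Innovation 87 × 0.11 = 9.57
  Execution 52 × 0.11 = 5.72
  Technical merit 90 × 0.1 = 9
Sum = 62.95
62.95 is ≥ 62.5 and < 85 → Proficient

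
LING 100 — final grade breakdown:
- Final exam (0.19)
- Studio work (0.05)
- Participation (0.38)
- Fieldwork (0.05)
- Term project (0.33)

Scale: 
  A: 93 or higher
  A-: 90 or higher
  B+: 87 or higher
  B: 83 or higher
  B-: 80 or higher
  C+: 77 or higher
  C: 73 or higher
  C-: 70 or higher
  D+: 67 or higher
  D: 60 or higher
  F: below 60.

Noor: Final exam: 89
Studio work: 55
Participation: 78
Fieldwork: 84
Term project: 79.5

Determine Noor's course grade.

C+

Weighted total:
  Final exam 89 × 0.19 = 16.91
  Studio work 55 × 0.05 = 2.75
  Participation 78 × 0.38 = 29.64
  Fieldwork 84 × 0.05 = 4.2
  Term project 79.5 × 0.33 = 26.235
Sum = 79.735
79.735 is ≥ 77 and < 80 → C+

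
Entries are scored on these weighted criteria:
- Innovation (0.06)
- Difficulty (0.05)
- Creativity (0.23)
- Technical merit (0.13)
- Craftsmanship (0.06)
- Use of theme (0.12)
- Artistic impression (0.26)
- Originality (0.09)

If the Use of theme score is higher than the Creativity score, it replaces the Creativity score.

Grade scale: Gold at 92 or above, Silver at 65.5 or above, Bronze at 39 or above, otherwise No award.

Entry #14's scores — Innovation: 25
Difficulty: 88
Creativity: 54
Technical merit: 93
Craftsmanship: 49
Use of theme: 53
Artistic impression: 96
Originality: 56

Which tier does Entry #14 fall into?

Use of theme (53) ≤ Creativity (54), so Creativity stays at 54.
Weighted total:
  Innovation 25 × 0.06 = 1.5
  Difficulty 88 × 0.05 = 4.4
  Creativity 54 × 0.23 = 12.42
  Technical merit 93 × 0.13 = 12.09
  Craftsmanship 49 × 0.06 = 2.94
  Use of theme 53 × 0.12 = 6.36
  Artistic impression 96 × 0.26 = 24.96
  Originality 56 × 0.09 = 5.04
Sum = 69.71
69.71 is ≥ 65.5 and < 92 → Silver

Silver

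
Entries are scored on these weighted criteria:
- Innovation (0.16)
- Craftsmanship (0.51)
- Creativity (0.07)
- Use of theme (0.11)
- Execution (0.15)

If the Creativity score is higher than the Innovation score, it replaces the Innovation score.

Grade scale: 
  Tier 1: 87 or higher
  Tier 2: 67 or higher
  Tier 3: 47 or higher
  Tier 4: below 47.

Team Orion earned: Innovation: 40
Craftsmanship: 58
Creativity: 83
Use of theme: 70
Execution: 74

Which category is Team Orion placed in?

Tier 2

Creativity (83) > Innovation (40), so Innovation counts as 83.
Weighted total:
  Innovation 83 × 0.16 = 13.28
  Craftsmanship 58 × 0.51 = 29.58
  Creativity 83 × 0.07 = 5.81
  Use of theme 70 × 0.11 = 7.7
  Execution 74 × 0.15 = 11.1
Sum = 67.47
67.47 is ≥ 67 and < 87 → Tier 2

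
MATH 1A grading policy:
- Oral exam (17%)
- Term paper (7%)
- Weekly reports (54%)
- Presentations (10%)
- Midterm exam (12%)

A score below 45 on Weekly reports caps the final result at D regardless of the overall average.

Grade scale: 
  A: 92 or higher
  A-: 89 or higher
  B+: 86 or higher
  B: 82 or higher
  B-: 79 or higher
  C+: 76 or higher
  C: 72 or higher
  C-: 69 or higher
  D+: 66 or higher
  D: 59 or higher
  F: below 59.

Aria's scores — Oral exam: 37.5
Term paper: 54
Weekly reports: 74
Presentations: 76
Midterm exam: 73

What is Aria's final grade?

D+

Weekly reports score 74 ≥ 45: minimum met.
Weighted total:
  Oral exam 37.5 × 0.17 = 6.375
  Term paper 54 × 0.07 = 3.78
  Weekly reports 74 × 0.54 = 39.96
  Presentations 76 × 0.1 = 7.6
  Midterm exam 73 × 0.12 = 8.76
Sum = 66.475
66.475 is ≥ 66 and < 69 → D+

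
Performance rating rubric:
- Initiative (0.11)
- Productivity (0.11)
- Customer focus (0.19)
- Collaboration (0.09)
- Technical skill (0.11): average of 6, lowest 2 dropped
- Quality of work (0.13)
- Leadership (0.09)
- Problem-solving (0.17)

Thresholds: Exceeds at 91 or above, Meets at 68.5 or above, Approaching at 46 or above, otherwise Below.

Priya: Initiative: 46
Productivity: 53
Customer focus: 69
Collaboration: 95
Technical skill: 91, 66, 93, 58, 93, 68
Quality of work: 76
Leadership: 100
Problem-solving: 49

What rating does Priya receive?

Meets

Technical skill: drop 58, 66 → average of remaining 4 = 345/4 = 86.25
Weighted total:
  Initiative 46 × 0.11 = 5.06
  Productivity 53 × 0.11 = 5.83
  Customer focus 69 × 0.19 = 13.11
  Collaboration 95 × 0.09 = 8.55
  Technical skill 86.25 × 0.11 = 9.4875
  Quality of work 76 × 0.13 = 9.88
  Leadership 100 × 0.09 = 9
  Problem-solving 49 × 0.17 = 8.33
Sum = 69.2475
69.2475 is ≥ 68.5 and < 91 → Meets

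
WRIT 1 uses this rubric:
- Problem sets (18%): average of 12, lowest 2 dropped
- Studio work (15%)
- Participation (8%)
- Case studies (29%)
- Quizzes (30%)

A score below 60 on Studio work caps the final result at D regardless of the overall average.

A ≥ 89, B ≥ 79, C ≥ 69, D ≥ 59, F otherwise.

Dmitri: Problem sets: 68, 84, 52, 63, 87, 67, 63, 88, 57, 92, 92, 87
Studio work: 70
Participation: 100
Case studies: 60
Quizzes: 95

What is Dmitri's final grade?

C

Problem sets: drop 52, 57 → average of remaining 10 = 791/10 = 79.1
Studio work score 70 ≥ 60: minimum met.
Weighted total:
  Problem sets 79.1 × 0.18 = 14.238
  Studio work 70 × 0.15 = 10.5
  Participation 100 × 0.08 = 8
  Case studies 60 × 0.29 = 17.4
  Quizzes 95 × 0.3 = 28.5
Sum = 78.638
78.638 is ≥ 69 and < 79 → C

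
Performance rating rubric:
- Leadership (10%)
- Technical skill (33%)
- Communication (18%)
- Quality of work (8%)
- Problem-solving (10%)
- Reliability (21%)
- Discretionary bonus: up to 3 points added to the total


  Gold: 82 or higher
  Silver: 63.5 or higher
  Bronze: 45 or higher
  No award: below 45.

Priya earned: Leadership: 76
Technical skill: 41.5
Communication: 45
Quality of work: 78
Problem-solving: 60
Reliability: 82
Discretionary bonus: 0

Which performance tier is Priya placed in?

Bronze

Weighted total:
  Leadership 76 × 0.1 = 7.6
  Technical skill 41.5 × 0.33 = 13.695
  Communication 45 × 0.18 = 8.1
  Quality of work 78 × 0.08 = 6.24
  Problem-solving 60 × 0.1 = 6
  Reliability 82 × 0.21 = 17.22
Sum = 58.855
Discretionary bonus: 58.855 + 0 = 58.855
58.855 is ≥ 45 and < 63.5 → Bronze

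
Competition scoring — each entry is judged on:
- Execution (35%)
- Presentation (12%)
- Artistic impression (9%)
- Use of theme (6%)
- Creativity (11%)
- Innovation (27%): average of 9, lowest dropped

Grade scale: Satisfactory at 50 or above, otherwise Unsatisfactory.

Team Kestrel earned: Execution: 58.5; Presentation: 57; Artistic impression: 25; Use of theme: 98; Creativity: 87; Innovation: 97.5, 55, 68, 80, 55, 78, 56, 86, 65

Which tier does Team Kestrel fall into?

Satisfactory

Innovation: drop 55 → average of remaining 8 = 585.5/8 = 73.1875
Weighted total:
  Execution 58.5 × 0.35 = 20.475
  Presentation 57 × 0.12 = 6.84
  Artistic impression 25 × 0.09 = 2.25
  Use of theme 98 × 0.06 = 5.88
  Creativity 87 × 0.11 = 9.57
  Innovation 73.1875 × 0.27 = 19.760625
Sum = 64.775625
64.775625 ≥ 50 → Satisfactory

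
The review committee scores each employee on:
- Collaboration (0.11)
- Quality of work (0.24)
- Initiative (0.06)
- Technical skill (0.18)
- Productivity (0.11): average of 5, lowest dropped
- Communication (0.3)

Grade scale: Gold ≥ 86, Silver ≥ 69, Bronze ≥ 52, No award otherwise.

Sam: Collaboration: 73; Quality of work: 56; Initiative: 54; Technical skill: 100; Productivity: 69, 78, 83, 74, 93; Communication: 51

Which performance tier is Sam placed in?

Bronze

Productivity: drop 69 → average of remaining 4 = 328/4 = 82
Weighted total:
  Collaboration 73 × 0.11 = 8.03
  Quality of work 56 × 0.24 = 13.44
  Initiative 54 × 0.06 = 3.24
  Technical skill 100 × 0.18 = 18
  Productivity 82 × 0.11 = 9.02
  Communication 51 × 0.3 = 15.3
Sum = 67.03
67.03 is ≥ 52 and < 69 → Bronze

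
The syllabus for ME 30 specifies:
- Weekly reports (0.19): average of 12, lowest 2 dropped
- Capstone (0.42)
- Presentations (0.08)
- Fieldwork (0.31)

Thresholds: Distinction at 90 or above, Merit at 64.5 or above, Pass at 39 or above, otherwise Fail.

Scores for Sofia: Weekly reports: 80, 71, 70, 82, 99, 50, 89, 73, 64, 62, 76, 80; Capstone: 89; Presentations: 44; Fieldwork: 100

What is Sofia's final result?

Merit

Weekly reports: drop 50, 62 → average of remaining 10 = 784/10 = 78.4
Weighted total:
  Weekly reports 78.4 × 0.19 = 14.896
  Capstone 89 × 0.42 = 37.38
  Presentations 44 × 0.08 = 3.52
  Fieldwork 100 × 0.31 = 31
Sum = 86.796
86.796 is ≥ 64.5 and < 90 → Merit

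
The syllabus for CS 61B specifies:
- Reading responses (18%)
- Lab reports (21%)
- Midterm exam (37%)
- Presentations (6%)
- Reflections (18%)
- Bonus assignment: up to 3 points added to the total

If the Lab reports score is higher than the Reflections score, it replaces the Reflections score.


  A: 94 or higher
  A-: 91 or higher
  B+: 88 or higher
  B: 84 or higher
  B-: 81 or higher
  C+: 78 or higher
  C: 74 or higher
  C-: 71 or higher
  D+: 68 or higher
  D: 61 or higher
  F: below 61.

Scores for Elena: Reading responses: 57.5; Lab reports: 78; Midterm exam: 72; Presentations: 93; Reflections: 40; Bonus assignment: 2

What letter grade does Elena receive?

C

Lab reports (78) > Reflections (40), so Reflections counts as 78.
Weighted total:
  Reading responses 57.5 × 0.18 = 10.35
  Lab reports 78 × 0.21 = 16.38
  Midterm exam 72 × 0.37 = 26.64
  Presentations 93 × 0.06 = 5.58
  Reflections 78 × 0.18 = 14.04
Sum = 72.99
Bonus assignment: 72.99 + 2 = 74.99
74.99 is ≥ 74 and < 78 → C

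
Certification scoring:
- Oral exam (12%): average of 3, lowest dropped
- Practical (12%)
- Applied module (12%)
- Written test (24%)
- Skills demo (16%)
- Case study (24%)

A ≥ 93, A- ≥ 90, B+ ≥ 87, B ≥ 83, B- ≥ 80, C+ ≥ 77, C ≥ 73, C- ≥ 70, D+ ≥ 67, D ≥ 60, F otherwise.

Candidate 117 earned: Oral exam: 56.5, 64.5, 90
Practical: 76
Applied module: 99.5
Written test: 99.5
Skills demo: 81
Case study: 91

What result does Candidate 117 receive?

B+

Oral exam: drop 56.5 → average of remaining 2 = 154.5/2 = 77.25
Weighted total:
  Oral exam 77.25 × 0.12 = 9.27
  Practical 76 × 0.12 = 9.12
  Applied module 99.5 × 0.12 = 11.94
  Written test 99.5 × 0.24 = 23.88
  Skills demo 81 × 0.16 = 12.96
  Case study 91 × 0.24 = 21.84
Sum = 89.01
89.01 is ≥ 87 and < 90 → B+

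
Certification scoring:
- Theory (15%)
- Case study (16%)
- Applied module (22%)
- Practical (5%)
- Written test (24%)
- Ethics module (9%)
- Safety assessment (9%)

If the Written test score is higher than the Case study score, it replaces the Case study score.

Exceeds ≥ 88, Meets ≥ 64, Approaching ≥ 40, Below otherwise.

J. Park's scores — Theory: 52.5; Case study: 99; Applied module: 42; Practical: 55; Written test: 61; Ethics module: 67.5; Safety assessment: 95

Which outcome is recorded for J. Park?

Written test (61) ≤ Case study (99), so Case study stays at 99.
Weighted total:
  Theory 52.5 × 0.15 = 7.875
  Case study 99 × 0.16 = 15.84
  Applied module 42 × 0.22 = 9.24
  Practical 55 × 0.05 = 2.75
  Written test 61 × 0.24 = 14.64
  Ethics module 67.5 × 0.09 = 6.075
  Safety assessment 95 × 0.09 = 8.55
Sum = 64.97
64.97 is ≥ 64 and < 88 → Meets

Meets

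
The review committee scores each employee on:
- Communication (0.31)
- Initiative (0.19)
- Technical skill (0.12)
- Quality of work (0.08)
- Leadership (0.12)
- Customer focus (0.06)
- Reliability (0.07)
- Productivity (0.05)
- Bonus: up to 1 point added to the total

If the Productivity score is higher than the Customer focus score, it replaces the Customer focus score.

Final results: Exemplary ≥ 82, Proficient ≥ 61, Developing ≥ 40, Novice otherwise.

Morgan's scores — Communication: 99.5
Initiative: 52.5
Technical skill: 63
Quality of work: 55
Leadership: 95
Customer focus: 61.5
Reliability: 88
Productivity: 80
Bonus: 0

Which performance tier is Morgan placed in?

Productivity (80) > Customer focus (61.5), so Customer focus counts as 80.
Weighted total:
  Communication 99.5 × 0.31 = 30.845
  Initiative 52.5 × 0.19 = 9.975
  Technical skill 63 × 0.12 = 7.56
  Quality of work 55 × 0.08 = 4.4
  Leadership 95 × 0.12 = 11.4
  Customer focus 80 × 0.06 = 4.8
  Reliability 88 × 0.07 = 6.16
  Productivity 80 × 0.05 = 4
Sum = 79.14
Bonus: 79.14 + 0 = 79.14
79.14 is ≥ 61 and < 82 → Proficient

Proficient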